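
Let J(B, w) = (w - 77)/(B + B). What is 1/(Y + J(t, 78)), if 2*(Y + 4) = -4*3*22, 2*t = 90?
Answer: -90/12239 ≈ -0.0073535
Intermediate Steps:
t = 45 (t = (½)*90 = 45)
J(B, w) = (-77 + w)/(2*B) (J(B, w) = (-77 + w)/((2*B)) = (-77 + w)*(1/(2*B)) = (-77 + w)/(2*B))
Y = -136 (Y = -4 + (-4*3*22)/2 = -4 + (-12*22)/2 = -4 + (½)*(-264) = -4 - 132 = -136)
1/(Y + J(t, 78)) = 1/(-136 + (½)*(-77 + 78)/45) = 1/(-136 + (½)*(1/45)*1) = 1/(-136 + 1/90) = 1/(-12239/90) = -90/12239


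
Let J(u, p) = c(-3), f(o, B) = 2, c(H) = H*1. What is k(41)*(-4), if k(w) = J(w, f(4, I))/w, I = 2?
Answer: 12/41 ≈ 0.29268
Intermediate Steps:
c(H) = H
J(u, p) = -3
k(w) = -3/w
k(41)*(-4) = -3/41*(-4) = 12/41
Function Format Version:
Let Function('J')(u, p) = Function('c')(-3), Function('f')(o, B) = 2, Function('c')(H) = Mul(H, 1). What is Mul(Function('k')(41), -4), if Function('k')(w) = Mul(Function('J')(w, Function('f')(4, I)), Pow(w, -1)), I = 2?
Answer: Rational(12, 41) ≈ 0.29268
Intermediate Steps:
Function('c')(H) = H
Function('J')(u, p) = -3
Function('k')(w) = Mul(-3, Pow(w, -1))
Mul(Function('k')(41), -4) = Mul(Mul(-3, Pow(41, -1)), -4) = Mul(Mul(-3, Rational(1, 41)), -4) = Mul(Rational(-3, 41), -4) = Rational(12, 41)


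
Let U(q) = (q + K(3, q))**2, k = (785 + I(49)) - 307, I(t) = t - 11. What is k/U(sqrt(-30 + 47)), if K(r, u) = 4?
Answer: 516/(4 + sqrt(17))**2 ≈ 7.8200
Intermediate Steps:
I(t) = -11 + t
k = 516 (k = (785 + (-11 + 49)) - 307 = (785 + 38) - 307 = 823 - 307 = 516)
U(q) = (4 + q)**2 (U(q) = (q + 4)**2 = (4 + q)**2)
k/U(sqrt(-30 + 47)) = 516/((4 + sqrt(-30 + 47))**2) = 516/((4 + sqrt(17))**2) = 516/(4 + sqrt(17))**2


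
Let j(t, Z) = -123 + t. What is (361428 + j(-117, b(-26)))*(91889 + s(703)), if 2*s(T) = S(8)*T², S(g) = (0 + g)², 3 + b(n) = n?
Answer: 5745264733476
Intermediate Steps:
b(n) = -3 + n
S(g) = g²
s(T) = 32*T² (s(T) = (8²*T²)/2 = (64*T²)/2 = 32*T²)
(361428 + j(-117, b(-26)))*(91889 + s(703)) = (361428 + (-123 - 117))*(91889 + 32*703²) = (361428 - 240)*(91889 + 32*494209) = 361188*(91889 + 15814688) = 361188*15906577 = 5745264733476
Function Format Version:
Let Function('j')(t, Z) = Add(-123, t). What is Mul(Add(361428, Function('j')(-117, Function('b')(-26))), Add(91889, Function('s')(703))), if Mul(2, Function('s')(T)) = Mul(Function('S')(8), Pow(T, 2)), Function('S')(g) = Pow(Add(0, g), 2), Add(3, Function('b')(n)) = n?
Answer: 5745264733476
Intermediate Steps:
Function('b')(n) = Add(-3, n)
Function('S')(g) = Pow(g, 2)
Function('s')(T) = Mul(32, Pow(T, 2)) (Function('s')(T) = Mul(Rational(1, 2), Mul(Pow(8, 2), Pow(T, 2))) = Mul(Rational(1, 2), Mul(64, Pow(T, 2))) = Mul(32, Pow(T, 2)))
Mul(Add(361428, Function('j')(-117, Function('b')(-26))), Add(91889, Function('s')(703))) = Mul(Add(361428, Add(-123, -117)), Add(91889, Mul(32, Pow(703, 2)))) = Mul(Add(361428, -240), Add(91889, Mul(32, 494209))) = Mul(361188, Add(91889, 15814688)) = Mul(361188, 15906577) = 5745264733476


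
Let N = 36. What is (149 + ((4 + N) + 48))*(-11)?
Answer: -2607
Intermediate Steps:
(149 + ((4 + N) + 48))*(-11) = (149 + ((4 + 36) + 48))*(-11) = (149 + (40 + 48))*(-11) = (149 + 88)*(-11) = 237*(-11) = -2607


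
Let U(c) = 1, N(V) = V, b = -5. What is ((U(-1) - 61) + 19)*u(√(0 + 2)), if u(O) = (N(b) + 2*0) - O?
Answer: 205 + 41*√2 ≈ 262.98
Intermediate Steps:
u(O) = -5 - O (u(O) = (-5 + 2*0) - O = (-5 + 0) - O = -5 - O)
((U(-1) - 61) + 19)*u(√(0 + 2)) = ((1 - 61) + 19)*(-5 - √(0 + 2)) = (-60 + 19)*(-5 - √2) = -41*(-5 - √2) = 205 + 41*√2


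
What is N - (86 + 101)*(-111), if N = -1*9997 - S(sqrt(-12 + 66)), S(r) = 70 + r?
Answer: 10690 - 3*sqrt(6) ≈ 10683.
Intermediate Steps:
N = -10067 - 3*sqrt(6) (N = -1*9997 - (70 + sqrt(-12 + 66)) = -9997 - (70 + sqrt(54)) = -9997 - (70 + 3*sqrt(6)) = -9997 + (-70 - 3*sqrt(6)) = -10067 - 3*sqrt(6) ≈ -10074.)
N - (86 + 101)*(-111) = (-10067 - 3*sqrt(6)) - (86 + 101)*(-111) = (-10067 - 3*sqrt(6)) - 187*(-111) = (-10067 - 3*sqrt(6)) - 1*(-20757) = (-10067 - 3*sqrt(6)) + 20757 = 10690 - 3*sqrt(6)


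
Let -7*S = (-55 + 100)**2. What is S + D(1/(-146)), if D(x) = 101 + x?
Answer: -192435/1022 ≈ -188.29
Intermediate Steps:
S = -2025/7 (S = -(-55 + 100)**2/7 = -1/7*45**2 = -1/7*2025 = -2025/7 ≈ -289.29)
S + D(1/(-146)) = -2025/7 + (101 + 1/(-146)) = -2025/7 + (101 - 1/146) = -2025/7 + 14745/146 = -192435/1022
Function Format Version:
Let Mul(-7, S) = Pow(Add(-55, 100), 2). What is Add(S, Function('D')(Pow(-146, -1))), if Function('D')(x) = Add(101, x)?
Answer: Rational(-192435, 1022) ≈ -188.29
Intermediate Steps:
S = Rational(-2025, 7) (S = Mul(Rational(-1, 7), Pow(Add(-55, 100), 2)) = Mul(Rational(-1, 7), Pow(45, 2)) = Mul(Rational(-1, 7), 2025) = Rational(-2025, 7) ≈ -289.29)
Add(S, Function('D')(Pow(-146, -1))) = Add(Rational(-2025, 7), Add(101, Pow(-146, -1))) = Add(Rational(-2025, 7), Add(101, Rational(-1, 146))) = Add(Rational(-2025, 7), Rational(14745, 146)) = Rational(-192435, 1022)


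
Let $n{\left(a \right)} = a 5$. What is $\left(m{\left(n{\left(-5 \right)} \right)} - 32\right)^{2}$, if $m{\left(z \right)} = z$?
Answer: $3249$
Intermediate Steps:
$n{\left(a \right)} = 5 a$
$\left(m{\left(n{\left(-5 \right)} \right)} - 32\right)^{2} = \left(5 \left(-5\right) - 32\right)^{2} = \left(-25 - 32\right)^{2} = \left(-57\right)^{2} = 3249$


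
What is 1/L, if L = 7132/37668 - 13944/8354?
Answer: -39334809/58207733 ≈ -0.67577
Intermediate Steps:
L = -58207733/39334809 (L = 7132*(1/37668) - 13944*1/8354 = 1783/9417 - 6972/4177 = -58207733/39334809 ≈ -1.4798)
1/L = 1/(-58207733/39334809) = -39334809/58207733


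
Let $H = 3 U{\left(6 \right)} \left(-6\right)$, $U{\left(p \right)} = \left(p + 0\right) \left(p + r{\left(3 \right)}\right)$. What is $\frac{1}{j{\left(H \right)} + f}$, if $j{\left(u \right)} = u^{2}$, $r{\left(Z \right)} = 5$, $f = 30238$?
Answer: $\frac{1}{1441582} \approx 6.9368 \cdot 10^{-7}$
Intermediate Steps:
$U{\left(p \right)} = p \left(5 + p\right)$ ($U{\left(p \right)} = \left(p + 0\right) \left(p + 5\right) = p \left(5 + p\right)$)
$H = -1188$ ($H = 3 \cdot 6 \left(5 + 6\right) \left(-6\right) = 3 \cdot 6 \cdot 11 \left(-6\right) = 3 \cdot 66 \left(-6\right) = 198 \left(-6\right) = -1188$)
$\frac{1}{j{\left(H \right)} + f} = \frac{1}{\left(-1188\right)^{2} + 30238} = \frac{1}{1411344 + 30238} = \frac{1}{1441582}$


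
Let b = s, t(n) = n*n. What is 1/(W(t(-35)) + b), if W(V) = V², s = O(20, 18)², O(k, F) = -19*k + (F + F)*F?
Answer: 1/1572449 ≈ 6.3595e-7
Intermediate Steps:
t(n) = n²
O(k, F) = -19*k + 2*F² (O(k, F) = -19*k + (2*F)*F = -19*k + 2*F²)
s = 71824 (s = (-19*20 + 2*18²)² = (-380 + 2*324)² = (-380 + 648)² = 268² = 71824)
b = 71824
1/(W(t(-35)) + b) = 1/(((-35)²)² + 71824) = 1/(1225² + 71824) = 1/(1500625 + 71824) = 1/1572449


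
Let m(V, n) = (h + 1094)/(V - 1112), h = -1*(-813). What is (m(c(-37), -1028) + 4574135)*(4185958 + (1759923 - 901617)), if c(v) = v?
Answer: 26511033424462912/1149 ≈ 2.3073e+13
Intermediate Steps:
h = 813
m(V, n) = 1907/(-1112 + V) (m(V, n) = (813 + 1094)/(V - 1112) = 1907/(-1112 + V))
(m(c(-37), -1028) + 4574135)*(4185958 + (1759923 - 901617)) = (1907/(-1112 - 37) + 4574135)*(4185958 + (1759923 - 901617)) = (1907/(-1149) + 4574135)*(4185958 + 858306) = (1907*(-1/1149) + 4574135)*5044264 = (-1907/1149 + 4574135)*5044264 = (5255679208/1149)*5044264 = 26511033424462912/1149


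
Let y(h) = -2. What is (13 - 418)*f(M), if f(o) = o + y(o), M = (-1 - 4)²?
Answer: -9315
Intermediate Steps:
M = 25 (M = (-5)² = 25)
f(o) = -2 + o (f(o) = o - 2 = -2 + o)
(13 - 418)*f(M) = (13 - 418)*(-2 + 25) = -405*23 = -9315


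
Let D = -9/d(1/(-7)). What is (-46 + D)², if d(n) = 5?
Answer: 57121/25 ≈ 2284.8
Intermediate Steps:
D = -9/5 ≈ -1.8000
(-46 + D)² = (-46 - 9/5)² = (-239/5)² = 57121/25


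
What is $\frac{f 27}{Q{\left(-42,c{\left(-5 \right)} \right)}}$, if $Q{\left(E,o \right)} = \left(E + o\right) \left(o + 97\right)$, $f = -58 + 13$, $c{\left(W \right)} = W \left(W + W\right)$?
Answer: $- \frac{405}{392} \approx -1.0332$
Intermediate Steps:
$c{\left(W \right)} = 2 W^{2}$ ($c{\left(W \right)} = W 2 W = 2 W^{2}$)
$f = -45$
$Q{\left(E,o \right)} = \left(97 + o\right) \left(E + o\right)$ ($Q{\left(E,o \right)} = \left(E + o\right) \left(97 + o\right) = \left(97 + o\right) \left(E + o\right)$)
$\frac{f 27}{Q{\left(-42,c{\left(-5 \right)} \right)}} = \frac{\left(-45\right) 27}{\left(2 \left(-5\right)^{2}\right)^{2} + 97 \left(-42\right) + 97 \cdot 2 \left(-5\right)^{2} - 42 \cdot 2 \left(-5\right)^{2}} = - \frac{1215}{\left(2 \cdot 25\right)^{2} - 4074 + 97 \cdot 2 \cdot 25 - 42 \cdot 2 \cdot 25} = - \frac{1215}{50^{2} - 4074 + 97 \cdot 50 - 2100} = - \frac{1215}{2500 - 4074 + 4850 - 2100} = - \frac{1215}{1176} = \left(-1215\right) \frac{1}{1176} = - \frac{405}{392}$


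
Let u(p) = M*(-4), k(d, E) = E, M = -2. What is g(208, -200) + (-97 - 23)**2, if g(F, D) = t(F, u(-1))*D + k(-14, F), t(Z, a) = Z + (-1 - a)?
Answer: -25192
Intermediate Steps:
u(p) = 8 (u(p) = -2*(-4) = 8)
t(Z, a) = -1 + Z - a
g(F, D) = F + D*(-9 + F) (g(F, D) = (-1 + F - 1*8)*D + F = (-1 + F - 8)*D + F = (-9 + F)*D + F = D*(-9 + F) + F = F + D*(-9 + F))
g(208, -200) + (-97 - 23)**2 = (208 - 200*(-9 + 208)) + (-97 - 23)**2 = (208 - 200*199) + (-120)**2 = (208 - 39800) + 14400 = -39592 + 14400 = -25192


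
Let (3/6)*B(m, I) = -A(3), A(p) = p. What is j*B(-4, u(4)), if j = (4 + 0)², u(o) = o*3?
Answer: -96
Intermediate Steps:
u(o) = 3*o
B(m, I) = -6 (B(m, I) = 2*(-1*3) = 2*(-3) = -6)
j = 16 (j = 4² = 16)
j*B(-4, u(4)) = 16*(-6) = -96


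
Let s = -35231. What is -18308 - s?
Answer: 16923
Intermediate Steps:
-18308 - s = -18308 - 1*(-35231) = -18308 + 35231 = 16923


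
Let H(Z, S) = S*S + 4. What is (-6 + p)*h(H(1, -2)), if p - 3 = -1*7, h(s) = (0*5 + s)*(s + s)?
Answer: -1280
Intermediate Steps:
H(Z, S) = 4 + S² (H(Z, S) = S² + 4 = 4 + S²)
h(s) = 2*s² (h(s) = (0 + s)*(2*s) = s*(2*s) = 2*s²)
p = -4 (p = 3 - 1*7 = 3 - 7 = -4)
(-6 + p)*h(H(1, -2)) = (-6 - 4)*(2*(4 + (-2)²)²) = -20*(4 + 4)² = -20*8² = -20*64 = -10*128 = -1280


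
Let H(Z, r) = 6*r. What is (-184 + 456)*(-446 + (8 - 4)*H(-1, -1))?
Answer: -127840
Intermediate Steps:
(-184 + 456)*(-446 + (8 - 4)*H(-1, -1)) = (-184 + 456)*(-446 + (8 - 4)*(6*(-1))) = 272*(-446 + 4*(-6)) = 272*(-446 - 24) = 272*(-470) = -127840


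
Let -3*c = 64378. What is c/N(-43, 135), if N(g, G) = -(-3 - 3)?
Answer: -32189/9 ≈ -3576.6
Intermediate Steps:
c = -64378/3 (c = -⅓*64378 = -64378/3 ≈ -21459.)
N(g, G) = 6 (N(g, G) = -1*(-6) = 6)
c/N(-43, 135) = -64378/3/6 = -64378/3*⅙ = -32189/9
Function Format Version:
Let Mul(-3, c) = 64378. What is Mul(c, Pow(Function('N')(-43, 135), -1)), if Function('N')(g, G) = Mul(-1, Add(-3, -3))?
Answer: Rational(-32189, 9) ≈ -3576.6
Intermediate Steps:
c = Rational(-64378, 3) (c = Mul(Rational(-1, 3), 64378) = Rational(-64378, 3) ≈ -21459.)
Function('N')(g, G) = 6 (Function('N')(g, G) = Mul(-1, -6) = 6)
Mul(c, Pow(Function('N')(-43, 135), -1)) = Mul(Rational(-64378, 3), Pow(6, -1)) = Mul(Rational(-64378, 3), Rational(1, 6)) = Rational(-32189, 9)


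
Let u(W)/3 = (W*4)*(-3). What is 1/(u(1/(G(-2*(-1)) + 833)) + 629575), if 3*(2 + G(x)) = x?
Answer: 2495/1570789517 ≈ 1.5884e-6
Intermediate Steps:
G(x) = -2 + x/3
u(W) = -36*W (u(W) = 3*((W*4)*(-3)) = 3*((4*W)*(-3)) = 3*(-12*W) = -36*W)
1/(u(1/(G(-2*(-1)) + 833)) + 629575) = 1/(-36/((-2 + (-2*(-1))/3) + 833) + 629575) = 1/(-36/((-2 + (⅓)*2) + 833) + 629575) = 1/(-36/((-2 + ⅔) + 833) + 629575) = 1/(-36/(-4/3 + 833) + 629575) = 1/(-36/2495/3 + 629575) = 1/(-36*3/2495 + 629575) = 1/(-108/2495 + 629575) = 1/(1570789517/2495) = 2495/1570789517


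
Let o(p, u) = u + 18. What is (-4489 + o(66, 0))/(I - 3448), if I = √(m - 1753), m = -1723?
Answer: 226706/174885 + 263*I*√869/349770 ≈ 1.2963 + 0.022166*I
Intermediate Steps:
o(p, u) = 18 + u
I = 2*I*√869 (I = √(-1723 - 1753) = √(-3476) = 2*I*√869 ≈ 58.958*I)
(-4489 + o(66, 0))/(I - 3448) = (-4489 + (18 + 0))/(2*I*√869 - 3448) = (-4489 + 18)/(-3448 + 2*I*√869) = -4471/(-3448 + 2*I*√869)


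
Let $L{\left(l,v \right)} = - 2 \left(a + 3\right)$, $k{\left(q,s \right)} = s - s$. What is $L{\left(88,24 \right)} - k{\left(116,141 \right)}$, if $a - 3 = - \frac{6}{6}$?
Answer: $-10$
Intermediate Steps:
$k{\left(q,s \right)} = 0$
$a = 2$ ($a = 3 - \frac{6}{6} = 3 - 1 = 2$)
$L{\left(l,v \right)} = -10$ ($L{\left(l,v \right)} = - 2 \left(2 + 3\right) = \left(-2\right) 5 = -10$)
$L{\left(88,24 \right)} - k{\left(116,141 \right)} = -10 - 0 = -10 + 0 = -10$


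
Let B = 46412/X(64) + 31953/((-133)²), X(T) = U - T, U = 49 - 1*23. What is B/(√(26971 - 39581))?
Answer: 21572833*I*√12610/223058290 ≈ 10.86*I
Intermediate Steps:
U = 26 (U = 49 - 23 = 26)
X(T) = 26 - T
B = -21572833/17689 (B = 46412/(26 - 1*64) + 31953/((-133)²) = 46412/(26 - 64) + 31953/17689 = 46412/(-38) + 31953*(1/17689) = 46412*(-1/38) + 31953/17689 = -23206/19 + 31953/17689 = -21572833/17689 ≈ -1219.6)
B/(√(26971 - 39581)) = -21572833/(17689*√(26971 - 39581)) = -21572833*(-I*√12610/12610)/17689 = -(-21572833)*I*√12610/223058290 = 21572833*I*√12610/223058290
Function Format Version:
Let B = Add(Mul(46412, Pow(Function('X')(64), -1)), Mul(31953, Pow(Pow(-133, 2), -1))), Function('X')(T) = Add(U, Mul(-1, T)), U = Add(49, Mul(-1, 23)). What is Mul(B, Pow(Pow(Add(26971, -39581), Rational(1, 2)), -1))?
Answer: Mul(Rational(21572833, 223058290), I, Pow(12610, Rational(1, 2))) ≈ Mul(10.860, I)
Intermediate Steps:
U = 26 (U = Add(49, -23) = 26)
Function('X')(T) = Add(26, Mul(-1, T))
B = Rational(-21572833, 17689) (B = Add(Mul(46412, Pow(Add(26, Mul(-1, 64)), -1)), Mul(31953, Pow(Pow(-133, 2), -1))) = Add(Mul(46412, Pow(Add(26, -64), -1)), Mul(31953, Pow(17689, -1))) = Add(Mul(46412, Pow(-38, -1)), Mul(31953, Rational(1, 17689))) = Add(Mul(46412, Rational(-1, 38)), Rational(31953, 17689)) = Add(Rational(-23206, 19), Rational(31953, 17689)) = Rational(-21572833, 17689) ≈ -1219.6)
Mul(B, Pow(Pow(Add(26971, -39581), Rational(1, 2)), -1)) = Mul(Rational(-21572833, 17689), Pow(Pow(Add(26971, -39581), Rational(1, 2)), -1)) = Mul(Rational(-21572833, 17689), Pow(Pow(-12610, Rational(1, 2)), -1)) = Mul(Rational(-21572833, 17689), Pow(Mul(I, Pow(12610, Rational(1, 2))), -1)) = Mul(Rational(-21572833, 17689), Mul(Rational(-1, 12610), I, Pow(12610, Rational(1, 2)))) = Mul(Rational(21572833, 223058290), I, Pow(12610, Rational(1, 2)))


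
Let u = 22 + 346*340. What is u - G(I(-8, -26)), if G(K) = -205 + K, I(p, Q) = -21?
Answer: 117888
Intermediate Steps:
u = 117662 (u = 22 + 117640 = 117662)
u - G(I(-8, -26)) = 117662 - (-205 - 21) = 117662 - 1*(-226) = 117662 + 226 = 117888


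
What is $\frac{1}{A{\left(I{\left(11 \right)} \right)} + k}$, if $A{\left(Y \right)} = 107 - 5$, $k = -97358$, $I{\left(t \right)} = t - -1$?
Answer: $- \frac{1}{97256} \approx -1.0282 \cdot 10^{-5}$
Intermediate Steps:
$I{\left(t \right)} = 1 + t$ ($I{\left(t \right)} = t + 1 = 1 + t$)
$A{\left(Y \right)} = 102$
$\frac{1}{A{\left(I{\left(11 \right)} \right)} + k} = \frac{1}{102 - 97358} = \frac{1}{-97256} = - \frac{1}{97256}$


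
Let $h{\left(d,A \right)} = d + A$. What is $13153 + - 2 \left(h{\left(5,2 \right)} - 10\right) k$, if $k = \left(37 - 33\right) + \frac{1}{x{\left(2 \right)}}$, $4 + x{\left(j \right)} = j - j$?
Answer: $\frac{26351}{2} \approx 13176.0$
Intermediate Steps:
$x{\left(j \right)} = -4$ ($x{\left(j \right)} = -4 + \left(j - j\right) = -4 + 0 = -4$)
$h{\left(d,A \right)} = A + d$
$k = \frac{15}{4}$ ($k = \left(37 - 33\right) + \frac{1}{-4} = 4 - \frac{1}{4} = \frac{15}{4} \approx 3.75$)
$13153 + - 2 \left(h{\left(5,2 \right)} - 10\right) k = 13153 + - 2 \left(\left(2 + 5\right) - 10\right) \frac{15}{4} = 13153 + - 2 \left(7 - 10\right) \frac{15}{4} = 13153 + \left(-2\right) \left(-3\right) \frac{15}{4} = 13153 + 6 \cdot \frac{15}{4} = 13153 + \frac{45}{2} = \frac{26351}{2}$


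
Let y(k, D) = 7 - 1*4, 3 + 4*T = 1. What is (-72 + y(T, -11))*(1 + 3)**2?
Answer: -1104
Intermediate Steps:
T = -1/2 (T = -3/4 + (1/4)*1 = -3/4 + 1/4 = -1/2 ≈ -0.50000)
y(k, D) = 3 (y(k, D) = 7 - 4 = 3)
(-72 + y(T, -11))*(1 + 3)**2 = (-72 + 3)*(1 + 3)**2 = -69*4**2 = -69*16 = -1104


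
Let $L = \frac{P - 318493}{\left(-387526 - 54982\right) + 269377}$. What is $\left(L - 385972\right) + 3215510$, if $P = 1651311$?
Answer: $\frac{489879410660}{173131} \approx 2.8295 \cdot 10^{6}$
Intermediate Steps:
$L = - \frac{1332818}{173131}$ ($L = \frac{1651311 - 318493}{\left(-387526 - 54982\right) + 269377} = \frac{1332818}{\left(-387526 - 54982\right) + 269377} = \frac{1332818}{-442508 + 269377} = \frac{1332818}{-173131} = 1332818 \left(- \frac{1}{173131}\right) = - \frac{1332818}{173131} \approx -7.6983$)
$\left(L - 385972\right) + 3215510 = \left(- \frac{1332818}{173131} - 385972\right) + 3215510 = - \frac{66825051150}{173131} + 3215510 = \frac{489879410660}{173131}$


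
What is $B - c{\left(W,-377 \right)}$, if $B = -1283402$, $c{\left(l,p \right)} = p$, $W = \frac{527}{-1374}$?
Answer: $-1283025$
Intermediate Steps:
$W = - \frac{527}{1374}$ ($W = 527 \left(- \frac{1}{1374}\right) = - \frac{527}{1374} \approx -0.38355$)
$B - c{\left(W,-377 \right)} = -1283402 - -377 = -1283402 + 377 = -1283025$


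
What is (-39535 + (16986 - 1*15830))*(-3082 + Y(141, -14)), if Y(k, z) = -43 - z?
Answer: 119397069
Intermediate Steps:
(-39535 + (16986 - 1*15830))*(-3082 + Y(141, -14)) = (-39535 + (16986 - 1*15830))*(-3082 + (-43 - 1*(-14))) = (-39535 + (16986 - 15830))*(-3082 + (-43 + 14)) = (-39535 + 1156)*(-3082 - 29) = -38379*(-3111) = 119397069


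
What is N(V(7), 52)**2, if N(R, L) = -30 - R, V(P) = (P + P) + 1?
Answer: 2025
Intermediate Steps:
V(P) = 1 + 2*P (V(P) = 2*P + 1 = 1 + 2*P)
N(V(7), 52)**2 = (-30 - (1 + 2*7))**2 = (-30 - (1 + 14))**2 = (-30 - 1*15)**2 = (-30 - 15)**2 = (-45)**2 = 2025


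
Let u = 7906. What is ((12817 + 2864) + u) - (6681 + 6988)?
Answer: 9918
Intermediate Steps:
((12817 + 2864) + u) - (6681 + 6988) = ((12817 + 2864) + 7906) - (6681 + 6988) = (15681 + 7906) - 1*13669 = 23587 - 13669 = 9918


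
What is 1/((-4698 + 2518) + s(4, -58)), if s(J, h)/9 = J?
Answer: -1/2144 ≈ -0.00046642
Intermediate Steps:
s(J, h) = 9*J
1/((-4698 + 2518) + s(4, -58)) = 1/((-4698 + 2518) + 9*4) = 1/(-2180 + 36) = 1/(-2144) = -1/2144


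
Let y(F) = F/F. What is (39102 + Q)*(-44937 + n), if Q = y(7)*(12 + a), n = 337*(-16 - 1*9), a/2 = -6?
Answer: -2086560924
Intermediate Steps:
a = -12 (a = 2*(-6) = -12)
y(F) = 1
n = -8425 (n = 337*(-16 - 9) = 337*(-25) = -8425)
Q = 0 (Q = 1*(12 - 12) = 1*0 = 0)
(39102 + Q)*(-44937 + n) = (39102 + 0)*(-44937 - 8425) = 39102*(-53362) = -2086560924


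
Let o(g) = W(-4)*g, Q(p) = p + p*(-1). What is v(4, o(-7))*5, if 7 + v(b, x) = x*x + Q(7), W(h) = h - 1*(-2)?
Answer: 945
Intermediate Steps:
Q(p) = 0 (Q(p) = p - p = 0)
W(h) = 2 + h (W(h) = h + 2 = 2 + h)
o(g) = -2*g (o(g) = (2 - 4)*g = -2*g)
v(b, x) = -7 + x**2 (v(b, x) = -7 + (x*x + 0) = -7 + (x**2 + 0) = -7 + x**2)
v(4, o(-7))*5 = (-7 + (-2*(-7))**2)*5 = (-7 + 14**2)*5 = (-7 + 196)*5 = 189*5 = 945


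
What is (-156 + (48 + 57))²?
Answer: 2601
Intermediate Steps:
(-156 + (48 + 57))² = (-156 + 105)² = (-51)² = 2601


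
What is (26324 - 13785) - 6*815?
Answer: 7649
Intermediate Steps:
(26324 - 13785) - 6*815 = 12539 - 4890 = 7649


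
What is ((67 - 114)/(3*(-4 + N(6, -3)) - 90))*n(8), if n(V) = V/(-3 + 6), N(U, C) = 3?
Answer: 376/279 ≈ 1.3477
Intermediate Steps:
n(V) = V/3
((67 - 114)/(3*(-4 + N(6, -3)) - 90))*n(8) = ((67 - 114)/(3*(-4 + 3) - 90))*((1/3)*8) = -47/(3*(-1) - 90)*(8/3) = -47/(-3 - 90)*(8/3) = -47/(-93)*(8/3) = -47*(-1/93)*(8/3) = (47/93)*(8/3) = 376/279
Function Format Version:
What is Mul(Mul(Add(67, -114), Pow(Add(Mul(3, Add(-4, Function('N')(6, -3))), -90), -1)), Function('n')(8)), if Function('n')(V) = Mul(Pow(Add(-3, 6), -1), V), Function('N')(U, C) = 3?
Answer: Rational(376, 279) ≈ 1.3477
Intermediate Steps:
Function('n')(V) = Mul(Rational(1, 3), V) (Function('n')(V) = Mul(Pow(3, -1), V) = Mul(Rational(1, 3), V))
Mul(Mul(Add(67, -114), Pow(Add(Mul(3, Add(-4, Function('N')(6, -3))), -90), -1)), Function('n')(8)) = Mul(Mul(Add(67, -114), Pow(Add(Mul(3, Add(-4, 3)), -90), -1)), Mul(Rational(1, 3), 8)) = Mul(Mul(-47, Pow(Add(Mul(3, -1), -90), -1)), Rational(8, 3)) = Mul(Mul(-47, Pow(Add(-3, -90), -1)), Rational(8, 3)) = Mul(Mul(-47, Pow(-93, -1)), Rational(8, 3)) = Mul(Mul(-47, Rational(-1, 93)), Rational(8, 3)) = Mul(Rational(47, 93), Rational(8, 3)) = Rational(376, 279)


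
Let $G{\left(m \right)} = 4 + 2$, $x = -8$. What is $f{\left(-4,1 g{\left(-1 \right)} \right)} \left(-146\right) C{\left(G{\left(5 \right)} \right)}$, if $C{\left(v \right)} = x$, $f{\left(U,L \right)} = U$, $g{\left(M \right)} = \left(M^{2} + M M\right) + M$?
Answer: $-4672$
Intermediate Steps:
$g{\left(M \right)} = M + 2 M^{2}$ ($g{\left(M \right)} = \left(M^{2} + M^{2}\right) + M = 2 M^{2} + M = M + 2 M^{2}$)
$G{\left(m \right)} = 6$
$C{\left(v \right)} = -8$
$f{\left(-4,1 g{\left(-1 \right)} \right)} \left(-146\right) C{\left(G{\left(5 \right)} \right)} = \left(-4\right) \left(-146\right) \left(-8\right) = 584 \left(-8\right) = -4672$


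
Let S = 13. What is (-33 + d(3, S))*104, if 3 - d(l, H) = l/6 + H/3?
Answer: -10868/3 ≈ -3622.7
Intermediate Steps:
d(l, H) = 3 - H/3 - l/6 (d(l, H) = 3 - (l/6 + H/3) = 3 - (H/3 + l/6) = 3 + (-H/3 - l/6) = 3 - H/3 - l/6)
(-33 + d(3, S))*104 = (-33 + (3 - 1/3*13 - 1/6*3))*104 = (-33 + (3 - 13/3 - 1/2))*104 = (-33 - 11/6)*104 = -209/6*104 = -10868/3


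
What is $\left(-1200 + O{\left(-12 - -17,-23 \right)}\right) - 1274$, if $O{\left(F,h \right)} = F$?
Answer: $-2469$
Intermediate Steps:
$\left(-1200 + O{\left(-12 - -17,-23 \right)}\right) - 1274 = \left(-1200 - -5\right) - 1274 = \left(-1200 + \left(-12 + 17\right)\right) - 1274 = \left(-1200 + 5\right) - 1274 = -1195 - 1274 = -2469$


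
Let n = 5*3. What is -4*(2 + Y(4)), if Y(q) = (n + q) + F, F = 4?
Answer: -100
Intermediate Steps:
n = 15
Y(q) = 19 + q (Y(q) = (15 + q) + 4 = 19 + q)
-4*(2 + Y(4)) = -4*(2 + (19 + 4)) = -4*(2 + 23) = -4*25 = -100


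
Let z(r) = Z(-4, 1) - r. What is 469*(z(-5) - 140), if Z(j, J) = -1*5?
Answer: -65660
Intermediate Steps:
Z(j, J) = -5
z(r) = -5 - r
469*(z(-5) - 140) = 469*((-5 - 1*(-5)) - 140) = 469*((-5 + 5) - 140) = 469*(0 - 140) = 469*(-140) = -65660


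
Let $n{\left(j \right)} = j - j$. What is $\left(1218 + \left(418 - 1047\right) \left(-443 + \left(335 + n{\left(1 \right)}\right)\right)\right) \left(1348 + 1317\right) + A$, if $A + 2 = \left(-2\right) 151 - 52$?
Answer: $184284394$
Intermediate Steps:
$A = -356$ ($A = -2 - 354 = -356$)
$n{\left(j \right)} = 0$
$\left(1218 + \left(418 - 1047\right) \left(-443 + \left(335 + n{\left(1 \right)}\right)\right)\right) \left(1348 + 1317\right) + A = \left(1218 + \left(418 - 1047\right) \left(-443 + \left(335 + 0\right)\right)\right) \left(1348 + 1317\right) - 356 = \left(1218 - 629 \left(-443 + 335\right)\right) 2665 - 356 = \left(1218 - -67932\right) 2665 - 356 = \left(1218 + 67932\right) 2665 - 356 = 69150 \cdot 2665 - 356 = 184284750 - 356 = 184284394$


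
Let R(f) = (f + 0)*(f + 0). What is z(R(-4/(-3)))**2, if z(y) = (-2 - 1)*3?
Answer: 81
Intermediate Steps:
R(f) = f**2 (R(f) = f*f = f**2)
z(y) = -9 (z(y) = -3*3 = -9)
z(R(-4/(-3)))**2 = (-9)**2 = 81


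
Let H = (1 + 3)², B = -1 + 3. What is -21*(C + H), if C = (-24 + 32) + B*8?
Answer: -840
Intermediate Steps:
B = 2
H = 16 (H = 4² = 16)
C = 24 (C = (-24 + 32) + 2*8 = 8 + 16 = 24)
-21*(C + H) = -21*(24 + 16) = -21*40 = -840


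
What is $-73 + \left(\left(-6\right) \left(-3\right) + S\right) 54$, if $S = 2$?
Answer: $1007$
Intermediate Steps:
$-73 + \left(\left(-6\right) \left(-3\right) + S\right) 54 = -73 + \left(\left(-6\right) \left(-3\right) + 2\right) 54 = -73 + \left(18 + 2\right) 54 = -73 + 20 \cdot 54 = -73 + 1080 = 1007$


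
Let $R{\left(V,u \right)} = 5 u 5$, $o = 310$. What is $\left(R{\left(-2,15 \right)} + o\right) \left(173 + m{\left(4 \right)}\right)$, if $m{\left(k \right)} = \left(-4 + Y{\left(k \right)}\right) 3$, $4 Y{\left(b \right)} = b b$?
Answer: $118505$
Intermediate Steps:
$Y{\left(b \right)} = \frac{b^{2}}{4}$ ($Y{\left(b \right)} = \frac{b b}{4} = \frac{b^{2}}{4}$)
$R{\left(V,u \right)} = 25 u$
$m{\left(k \right)} = -12 + \frac{3 k^{2}}{4}$ ($m{\left(k \right)} = \left(-4 + \frac{k^{2}}{4}\right) 3 = -12 + \frac{3 k^{2}}{4}$)
$\left(R{\left(-2,15 \right)} + o\right) \left(173 + m{\left(4 \right)}\right) = \left(25 \cdot 15 + 310\right) \left(173 - \left(12 - \frac{3 \cdot 4^{2}}{4}\right)\right) = \left(375 + 310\right) \left(173 + \left(-12 + \frac{3}{4} \cdot 16\right)\right) = 685 \left(173 + \left(-12 + 12\right)\right) = 685 \left(173 + 0\right) = 685 \cdot 173 = 118505$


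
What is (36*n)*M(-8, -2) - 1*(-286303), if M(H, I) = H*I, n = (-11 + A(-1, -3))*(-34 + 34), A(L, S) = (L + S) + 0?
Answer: 286303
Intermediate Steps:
A(L, S) = L + S
n = 0 (n = (-11 + (-1 - 3))*(-34 + 34) = (-11 - 4)*0 = -15*0 = 0)
(36*n)*M(-8, -2) - 1*(-286303) = (36*0)*(-8*(-2)) - 1*(-286303) = 0*16 + 286303 = 0 + 286303 = 286303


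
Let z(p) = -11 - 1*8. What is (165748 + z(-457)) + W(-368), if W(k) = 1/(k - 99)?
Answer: 77395442/467 ≈ 1.6573e+5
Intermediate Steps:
z(p) = -19 (z(p) = -11 - 8 = -19)
W(k) = 1/(-99 + k)
(165748 + z(-457)) + W(-368) = (165748 - 19) + 1/(-99 - 368) = 165729 + 1/(-467) = 165729 - 1/467 = 77395442/467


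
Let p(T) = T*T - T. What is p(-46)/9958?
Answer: 1081/4979 ≈ 0.21711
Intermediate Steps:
p(T) = T² - T
p(-46)/9958 = -46*(-1 - 46)/9958 = -46*(-47)*(1/9958) = 2162*(1/9958) = 1081/4979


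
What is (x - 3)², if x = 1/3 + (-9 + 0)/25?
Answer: 51529/5625 ≈ 9.1607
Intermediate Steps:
x = -2/75 (x = 1*(⅓) - 9*1/25 = ⅓ - 9/25 = -2/75 ≈ -0.026667)
(x - 3)² = (-2/75 - 3)² = (-227/75)² = 51529/5625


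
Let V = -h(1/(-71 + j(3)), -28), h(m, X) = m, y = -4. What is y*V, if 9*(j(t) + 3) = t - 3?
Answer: -2/37 ≈ -0.054054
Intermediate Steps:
j(t) = -10/3 + t/9 (j(t) = -3 + (t - 3)/9 = -3 + (-3 + t)/9 = -3 + (-1/3 + t/9) = -10/3 + t/9)
V = 1/74 (V = -1/(-71 + (-10/3 + (1/9)*3)) = -1/(-71 + (-10/3 + 1/3)) = -1/(-71 - 3) = -1/(-74) = -1*(-1/74) = 1/74 ≈ 0.013514)
y*V = -4*1/74 = -2/37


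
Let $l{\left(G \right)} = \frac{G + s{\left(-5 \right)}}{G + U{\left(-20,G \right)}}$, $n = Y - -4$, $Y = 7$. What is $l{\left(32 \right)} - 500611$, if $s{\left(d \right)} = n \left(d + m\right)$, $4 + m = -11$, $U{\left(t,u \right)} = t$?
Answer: $- \frac{1501880}{3} \approx -5.0063 \cdot 10^{5}$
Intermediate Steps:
$n = 11$ ($n = 7 - -4 = 7 + 4 = 11$)
$m = -15$ ($m = -4 - 11 = -15$)
$s{\left(d \right)} = -165 + 11 d$ ($s{\left(d \right)} = 11 \left(d - 15\right) = 11 \left(-15 + d\right) = -165 + 11 d$)
$l{\left(G \right)} = \frac{-220 + G}{-20 + G}$ ($l{\left(G \right)} = \frac{G + \left(-165 + 11 \left(-5\right)\right)}{G - 20} = \frac{G - 220}{-20 + G} = \frac{-220 + G}{-20 + G}$)
$l{\left(32 \right)} - 500611 = \frac{-220 + 32}{-20 + 32} - 500611 = \frac{1}{12} \left(-188\right) - 500611 = - \frac{47}{3} - 500611 = - \frac{1501880}{3}$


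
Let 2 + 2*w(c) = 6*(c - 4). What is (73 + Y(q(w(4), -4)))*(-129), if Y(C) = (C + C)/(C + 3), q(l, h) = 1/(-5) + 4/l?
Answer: -10320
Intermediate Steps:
w(c) = -13 + 3*c (w(c) = -1 + (6*(c - 4))/2 = -1 + (6*(-4 + c))/2 = -1 + (-24 + 6*c)/2 = -1 + (-12 + 3*c) = -13 + 3*c)
q(l, h) = -⅕ + 4/l (q(l, h) = 1*(-⅕) + 4/l = -⅕ + 4/l)
Y(C) = 2*C/(3 + C) (Y(C) = (2*C)/(3 + C) = 2*C/(3 + C))
(73 + Y(q(w(4), -4)))*(-129) = (73 + 2*((20 - (-13 + 3*4))/(5*(-13 + 3*4)))/(3 + (20 - (-13 + 3*4))/(5*(-13 + 3*4))))*(-129) = (73 + 2*((20 - (-13 + 12))/(5*(-13 + 12)))/(3 + (20 - (-13 + 12))/(5*(-13 + 12))))*(-129) = (73 + 2*((⅕)*(20 - 1*(-1))/(-1))/(3 + (⅕)*(20 - 1*(-1))/(-1)))*(-129) = (73 + 2*((⅕)*(-1)*(20 + 1))/(3 + (⅕)*(-1)*(20 + 1)))*(-129) = (73 + 2*((⅕)*(-1)*21)/(3 + (⅕)*(-1)*21))*(-129) = (73 + 2*(-21/5)/(3 - 21/5))*(-129) = (73 + 2*(-21/5)/(-6/5))*(-129) = (73 + 2*(-21/5)*(-⅚))*(-129) = (73 + 7)*(-129) = 80*(-129) = -10320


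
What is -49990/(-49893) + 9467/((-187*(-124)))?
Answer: 1631505151/1156918884 ≈ 1.4102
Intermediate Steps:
-49990/(-49893) + 9467/((-187*(-124))) = -49990*(-1/49893) + 9467/23188 = 49990/49893 + 9467*(1/23188) = 49990/49893 + 9467/23188 = 1631505151/1156918884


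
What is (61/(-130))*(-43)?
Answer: 2623/130 ≈ 20.177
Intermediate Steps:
(61/(-130))*(-43) = (61*(-1/130))*(-43) = -61/130*(-43) = 2623/130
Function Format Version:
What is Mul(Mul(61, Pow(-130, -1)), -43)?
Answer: Rational(2623, 130) ≈ 20.177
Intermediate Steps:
Mul(Mul(61, Pow(-130, -1)), -43) = Mul(Mul(61, Rational(-1, 130)), -43) = Mul(Rational(-61, 130), -43) = Rational(2623, 130)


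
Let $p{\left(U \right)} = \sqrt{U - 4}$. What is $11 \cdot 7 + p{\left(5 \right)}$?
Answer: $78$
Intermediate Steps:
$p{\left(U \right)} = \sqrt{-4 + U}$
$11 \cdot 7 + p{\left(5 \right)} = 11 \cdot 7 + \sqrt{-4 + 5} = 77 + \sqrt{1} = 77 + 1 = 78$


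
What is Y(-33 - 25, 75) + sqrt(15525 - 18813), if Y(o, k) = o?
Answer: -58 + 2*I*sqrt(822) ≈ -58.0 + 57.341*I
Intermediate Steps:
Y(-33 - 25, 75) + sqrt(15525 - 18813) = (-33 - 25) + sqrt(15525 - 18813) = -58 + sqrt(-3288) = -58 + 2*I*sqrt(822)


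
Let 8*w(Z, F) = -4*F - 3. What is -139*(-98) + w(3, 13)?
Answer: 108921/8 ≈ 13615.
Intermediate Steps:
w(Z, F) = -3/8 - F/2 (w(Z, F) = (-4*F - 3)/8 = (-3 - 4*F)/8 = -3/8 - F/2)
-139*(-98) + w(3, 13) = -139*(-98) + (-3/8 - ½*13) = 13622 + (-3/8 - 13/2) = 13622 - 55/8 = 108921/8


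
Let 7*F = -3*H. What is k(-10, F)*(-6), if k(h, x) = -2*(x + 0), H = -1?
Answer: 36/7 ≈ 5.1429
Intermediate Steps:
F = 3/7 (F = (-3*(-1))/7 = (1/7)*3 = 3/7 ≈ 0.42857)
k(h, x) = -2*x
k(-10, F)*(-6) = -2*3/7*(-6) = -6/7*(-6) = 36/7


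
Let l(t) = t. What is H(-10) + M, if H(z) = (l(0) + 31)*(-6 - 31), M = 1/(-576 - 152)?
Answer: -835017/728 ≈ -1147.0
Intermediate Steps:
M = -1/728 (M = 1/(-728) = -1/728 ≈ -0.0013736)
H(z) = -1147 (H(z) = (0 + 31)*(-6 - 31) = 31*(-37) = -1147)
H(-10) + M = -1147 - 1/728 = -835017/728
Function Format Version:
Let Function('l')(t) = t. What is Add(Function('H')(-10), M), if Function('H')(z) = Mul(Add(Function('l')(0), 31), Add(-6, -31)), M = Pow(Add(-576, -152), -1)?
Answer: Rational(-835017, 728) ≈ -1147.0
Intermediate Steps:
M = Rational(-1, 728) (M = Pow(-728, -1) = Rational(-1, 728) ≈ -0.0013736)
Function('H')(z) = -1147 (Function('H')(z) = Mul(Add(0, 31), Add(-6, -31)) = Mul(31, -37) = -1147)
Add(Function('H')(-10), M) = Add(-1147, Rational(-1, 728)) = Rational(-835017, 728)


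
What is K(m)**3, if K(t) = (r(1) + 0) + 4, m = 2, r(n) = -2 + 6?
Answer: 512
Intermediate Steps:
r(n) = 4
K(t) = 8 (K(t) = (4 + 0) + 4 = 4 + 4 = 8)
K(m)**3 = 8**3 = 512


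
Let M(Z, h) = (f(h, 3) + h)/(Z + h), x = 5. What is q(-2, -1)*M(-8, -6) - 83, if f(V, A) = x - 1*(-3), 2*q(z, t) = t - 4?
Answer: -1157/14 ≈ -82.643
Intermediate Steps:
q(z, t) = -2 + t/2 (q(z, t) = (t - 4)/2 = (-4 + t)/2 = -2 + t/2)
f(V, A) = 8 (f(V, A) = 5 - 1*(-3) = 5 + 3 = 8)
M(Z, h) = (8 + h)/(Z + h)
q(-2, -1)*M(-8, -6) - 83 = (-2 + (½)*(-1))*((8 - 6)/(-8 - 6)) - 83 = (-2 - ½)*(2/(-14)) - 83 = -(-5)*2/28 - 83 = -5/2*(-⅐) - 83 = 5/14 - 83 = -1157/14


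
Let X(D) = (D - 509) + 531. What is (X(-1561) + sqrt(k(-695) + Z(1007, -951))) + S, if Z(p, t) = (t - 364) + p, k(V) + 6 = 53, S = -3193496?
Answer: -3195035 + 3*I*sqrt(29) ≈ -3.195e+6 + 16.155*I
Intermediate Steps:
k(V) = 47 (k(V) = -6 + 53 = 47)
Z(p, t) = -364 + p + t (Z(p, t) = (-364 + t) + p = -364 + p + t)
X(D) = 22 + D (X(D) = (-509 + D) + 531 = 22 + D)
(X(-1561) + sqrt(k(-695) + Z(1007, -951))) + S = ((22 - 1561) + sqrt(47 + (-364 + 1007 - 951))) - 3193496 = (-1539 + sqrt(47 - 308)) - 3193496 = (-1539 + sqrt(-261)) - 3193496 = (-1539 + 3*I*sqrt(29)) - 3193496 = -3195035 + 3*I*sqrt(29)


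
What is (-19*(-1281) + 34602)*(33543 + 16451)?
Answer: 2946696354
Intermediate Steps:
(-19*(-1281) + 34602)*(33543 + 16451) = (24339 + 34602)*49994 = 58941*49994 = 2946696354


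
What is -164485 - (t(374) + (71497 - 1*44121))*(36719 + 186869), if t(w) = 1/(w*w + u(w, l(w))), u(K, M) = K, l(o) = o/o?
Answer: -429242808918419/70125 ≈ -6.1211e+9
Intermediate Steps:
l(o) = 1
t(w) = 1/(w + w**2) (t(w) = 1/(w*w + w) = 1/(w**2 + w) = 1/(w + w**2))
-164485 - (t(374) + (71497 - 1*44121))*(36719 + 186869) = -164485 - (1/(374*(1 + 374)) + (71497 - 1*44121))*(36719 + 186869) = -164485 - ((1/374)/375 + (71497 - 44121))*223588 = -164485 - ((1/374)*(1/375) + 27376)*223588 = -164485 - (1/140250 + 27376)*223588 = -164485 - 3839484001*223588/140250 = -164485 - 1*429231274407794/70125 = -164485 - 429231274407794/70125 = -429242808918419/70125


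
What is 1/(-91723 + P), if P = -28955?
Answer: -1/120678 ≈ -8.2865e-6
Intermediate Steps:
1/(-91723 + P) = 1/(-91723 - 28955) = 1/(-120678) = -1/120678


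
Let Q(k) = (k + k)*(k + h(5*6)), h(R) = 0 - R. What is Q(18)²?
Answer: 186624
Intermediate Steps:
h(R) = -R
Q(k) = 2*k*(-30 + k) (Q(k) = (k + k)*(k - 5*6) = (2*k)*(k - 1*30) = (2*k)*(k - 30) = (2*k)*(-30 + k) = 2*k*(-30 + k))
Q(18)² = (2*18*(-30 + 18))² = (2*18*(-12))² = (-432)² = 186624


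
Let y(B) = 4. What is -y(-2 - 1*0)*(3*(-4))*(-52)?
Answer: -2496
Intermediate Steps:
-y(-2 - 1*0)*(3*(-4))*(-52) = -4*(3*(-4))*(-52) = -4*(-12)*(-52) = -(-48)*(-52) = -1*2496 = -2496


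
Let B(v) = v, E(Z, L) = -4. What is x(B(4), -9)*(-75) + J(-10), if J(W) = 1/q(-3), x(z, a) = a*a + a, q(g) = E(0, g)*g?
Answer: -64799/12 ≈ -5399.9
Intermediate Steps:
q(g) = -4*g
x(z, a) = a + a² (x(z, a) = a² + a = a + a²)
J(W) = 1/12 (J(W) = 1/(-4*(-3)) = 1/12)
x(B(4), -9)*(-75) + J(-10) = -9*(1 - 9)*(-75) + 1/12 = -9*(-8)*(-75) + 1/12 = 72*(-75) + 1/12 = -5400 + 1/12 = -64799/12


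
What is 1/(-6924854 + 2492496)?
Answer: -1/4432358 ≈ -2.2561e-7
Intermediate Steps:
1/(-6924854 + 2492496) = 1/(-4432358) = -1/4432358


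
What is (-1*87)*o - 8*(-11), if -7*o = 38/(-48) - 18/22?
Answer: 41883/616 ≈ 67.992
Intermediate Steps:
o = 425/1848 (o = -(38/(-48) - 18/22)/7 = -(38*(-1/48) - 18*1/22)/7 = -(-19/24 - 9/11)/7 = -⅐*(-425/264) = 425/1848 ≈ 0.22998)
(-1*87)*o - 8*(-11) = -1*87*(425/1848) - 8*(-11) = -87*425/1848 + 88 = -12325/616 + 88 = 41883/616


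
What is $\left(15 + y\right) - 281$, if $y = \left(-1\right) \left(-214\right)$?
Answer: $-52$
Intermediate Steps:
$y = 214$
$\left(15 + y\right) - 281 = \left(15 + 214\right) - 281 = 229 - 281 = -52$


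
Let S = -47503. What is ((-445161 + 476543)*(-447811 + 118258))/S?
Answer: 10342032246/47503 ≈ 2.1771e+5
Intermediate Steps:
((-445161 + 476543)*(-447811 + 118258))/S = ((-445161 + 476543)*(-447811 + 118258))/(-47503) = (31382*(-329553))*(-1/47503) = -10342032246*(-1/47503) = 10342032246/47503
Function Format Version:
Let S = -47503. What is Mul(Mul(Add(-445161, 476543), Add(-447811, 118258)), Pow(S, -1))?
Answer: Rational(10342032246, 47503) ≈ 2.1771e+5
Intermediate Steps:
Mul(Mul(Add(-445161, 476543), Add(-447811, 118258)), Pow(S, -1)) = Mul(Mul(Add(-445161, 476543), Add(-447811, 118258)), Pow(-47503, -1)) = Mul(Mul(31382, -329553), Rational(-1, 47503)) = Mul(-10342032246, Rational(-1, 47503)) = Rational(10342032246, 47503)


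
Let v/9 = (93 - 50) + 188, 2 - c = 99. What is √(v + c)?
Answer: √1982 ≈ 44.520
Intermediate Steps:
c = -97 (c = 2 - 1*99 = 2 - 99 = -97)
v = 2079 (v = 9*((93 - 50) + 188) = 9*(43 + 188) = 9*231 = 2079)
√(v + c) = √(2079 - 97) = √1982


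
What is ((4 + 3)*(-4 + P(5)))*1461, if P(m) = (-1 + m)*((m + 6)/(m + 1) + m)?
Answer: 238630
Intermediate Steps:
P(m) = (-1 + m)*(m + (6 + m)/(1 + m)) (P(m) = (-1 + m)*((6 + m)/(1 + m) + m) = (-1 + m)*(m + (6 + m)/(1 + m)))
((4 + 3)*(-4 + P(5)))*1461 = ((4 + 3)*(-4 + (-6 + 5² + 5³ + 4*5)/(1 + 5)))*1461 = (7*(-4 + (-6 + 25 + 125 + 20)/6))*1461 = (7*(-4 + (⅙)*164))*1461 = (7*(-4 + 82/3))*1461 = (7*(70/3))*1461 = (490/3)*1461 = 238630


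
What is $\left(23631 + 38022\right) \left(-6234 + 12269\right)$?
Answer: $372075855$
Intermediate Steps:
$\left(23631 + 38022\right) \left(-6234 + 12269\right) = 61653 \cdot 6035 = 372075855$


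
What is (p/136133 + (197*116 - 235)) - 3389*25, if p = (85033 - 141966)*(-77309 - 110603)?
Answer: 2243445532/136133 ≈ 16480.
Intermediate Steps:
p = 10698393896 (p = -56933*(-187912) = 10698393896)
(p/136133 + (197*116 - 235)) - 3389*25 = (10698393896/136133 + (197*116 - 235)) - 3389*25 = (10698393896*(1/136133) + (22852 - 235)) - 84725 = (10698393896/136133 + 22617) - 84725 = 13777313957/136133 - 84725 = 2243445532/136133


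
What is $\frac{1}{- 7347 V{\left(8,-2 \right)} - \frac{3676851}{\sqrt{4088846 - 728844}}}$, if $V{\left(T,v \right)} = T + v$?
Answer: $- \frac{16457289796}{723968111756583} + \frac{408539 \sqrt{3360002}}{723968111756583} \approx -2.1698 \cdot 10^{-5}$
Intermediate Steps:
$\frac{1}{- 7347 V{\left(8,-2 \right)} - \frac{3676851}{\sqrt{4088846 - 728844}}} = \frac{1}{- 7347 \left(8 - 2\right) - \frac{3676851}{\sqrt{4088846 - 728844}}} = \frac{1}{\left(-7347\right) 6 - \frac{3676851}{\sqrt{3360002}}} = \frac{1}{-44082 - 3676851 \frac{\sqrt{3360002}}{3360002}} = \frac{1}{-44082 - \frac{3676851 \sqrt{3360002}}{3360002}}$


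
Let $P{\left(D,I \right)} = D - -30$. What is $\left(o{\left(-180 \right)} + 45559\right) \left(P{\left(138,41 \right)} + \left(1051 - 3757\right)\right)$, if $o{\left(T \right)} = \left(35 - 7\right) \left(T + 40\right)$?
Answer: $-105679782$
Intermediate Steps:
$P{\left(D,I \right)} = 30 + D$ ($P{\left(D,I \right)} = D + 30 = 30 + D$)
$o{\left(T \right)} = 1120 + 28 T$ ($o{\left(T \right)} = 28 \left(40 + T\right) = 1120 + 28 T$)
$\left(o{\left(-180 \right)} + 45559\right) \left(P{\left(138,41 \right)} + \left(1051 - 3757\right)\right) = \left(\left(1120 + 28 \left(-180\right)\right) + 45559\right) \left(\left(30 + 138\right) + \left(1051 - 3757\right)\right) = \left(\left(1120 - 5040\right) + 45559\right) \left(168 - 2706\right) = \left(-3920 + 45559\right) \left(-2538\right) = 41639 \left(-2538\right) = -105679782$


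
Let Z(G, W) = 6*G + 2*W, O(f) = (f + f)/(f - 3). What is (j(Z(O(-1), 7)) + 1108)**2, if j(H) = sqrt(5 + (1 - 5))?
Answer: 1229881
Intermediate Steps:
O(f) = 2*f/(-3 + f) (O(f) = (2*f)/(-3 + f) = 2*f/(-3 + f))
Z(G, W) = 2*W + 6*G
j(H) = 1 (j(H) = sqrt(5 - 4) = sqrt(1) = 1)
(j(Z(O(-1), 7)) + 1108)**2 = (1 + 1108)**2 = 1109**2 = 1229881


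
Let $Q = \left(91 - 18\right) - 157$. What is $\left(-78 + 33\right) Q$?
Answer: $3780$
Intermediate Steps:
$Q = -84$ ($Q = 73 - 157 = -84$)
$\left(-78 + 33\right) Q = \left(-78 + 33\right) \left(-84\right) = \left(-45\right) \left(-84\right) = 3780$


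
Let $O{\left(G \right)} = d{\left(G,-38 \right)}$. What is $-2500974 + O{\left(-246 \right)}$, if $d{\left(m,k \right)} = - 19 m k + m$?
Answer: $-2678832$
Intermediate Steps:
$d{\left(m,k \right)} = m - 19 k m$ ($d{\left(m,k \right)} = - 19 k m + m = m - 19 k m$)
$O{\left(G \right)} = 723 G$ ($O{\left(G \right)} = G \left(1 - -722\right) = G \left(1 + 722\right) = G 723 = 723 G$)
$-2500974 + O{\left(-246 \right)} = -2500974 + 723 \left(-246\right) = -2500974 - 177858 = -2678832$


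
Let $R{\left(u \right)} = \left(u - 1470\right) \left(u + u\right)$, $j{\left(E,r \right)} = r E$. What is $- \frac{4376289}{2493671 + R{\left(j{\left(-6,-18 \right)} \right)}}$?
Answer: $- \frac{4376289}{2199479} \approx -1.9897$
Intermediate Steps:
$j{\left(E,r \right)} = E r$
$R{\left(u \right)} = 2 u \left(-1470 + u\right)$ ($R{\left(u \right)} = \left(-1470 + u\right) 2 u = 2 u \left(-1470 + u\right)$)
$- \frac{4376289}{2493671 + R{\left(j{\left(-6,-18 \right)} \right)}} = - \frac{4376289}{2493671 + 2 \left(\left(-6\right) \left(-18\right)\right) \left(-1470 - -108\right)} = - \frac{4376289}{2493671 + 2 \cdot 108 \left(-1470 + 108\right)} = - \frac{4376289}{2493671 + 2 \cdot 108 \left(-1362\right)} = - \frac{4376289}{2493671 - 294192} = - \frac{4376289}{2199479}$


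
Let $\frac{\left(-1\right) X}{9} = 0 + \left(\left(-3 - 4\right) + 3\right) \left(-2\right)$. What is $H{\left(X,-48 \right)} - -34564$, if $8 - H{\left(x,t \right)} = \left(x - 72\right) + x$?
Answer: $34788$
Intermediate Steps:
$X = -72$ ($X = - 9 \left(0 + \left(\left(-3 - 4\right) + 3\right) \left(-2\right)\right) = - 9 \left(0 + \left(-7 + 3\right) \left(-2\right)\right) = - 9 \left(0 - -8\right) = - 9 \left(0 + 8\right) = \left(-9\right) 8 = -72$)
$H{\left(x,t \right)} = 80 - 2 x$ ($H{\left(x,t \right)} = 8 - \left(\left(x - 72\right) + x\right) = 8 - \left(\left(-72 + x\right) + x\right) = 8 - \left(-72 + 2 x\right) = 80 - 2 x$)
$H{\left(X,-48 \right)} - -34564 = \left(80 - -144\right) - -34564 = \left(80 + 144\right) + 34564 = 224 + 34564 = 34788$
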